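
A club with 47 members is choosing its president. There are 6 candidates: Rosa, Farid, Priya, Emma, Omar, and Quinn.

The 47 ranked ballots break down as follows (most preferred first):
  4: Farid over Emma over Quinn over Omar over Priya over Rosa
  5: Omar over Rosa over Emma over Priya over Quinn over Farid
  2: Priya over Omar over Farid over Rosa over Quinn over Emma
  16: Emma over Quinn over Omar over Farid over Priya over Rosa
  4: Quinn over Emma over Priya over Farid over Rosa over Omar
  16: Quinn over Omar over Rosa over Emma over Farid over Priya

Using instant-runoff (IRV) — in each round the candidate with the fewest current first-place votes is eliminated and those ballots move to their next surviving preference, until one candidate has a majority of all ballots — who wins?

Round 1: Rosa 0, Farid 4, Priya 2, Emma 16, Omar 5, Quinn 20. Rosa eliminated.
Round 2: Farid 4, Priya 2, Emma 16, Omar 5, Quinn 20. Priya eliminated.
Round 3: Farid 4, Emma 16, Omar 7, Quinn 20. Farid eliminated.
Round 4: Emma 20, Omar 7, Quinn 20. Omar eliminated.
Round 5: Emma 25, Quinn 22. Emma has a majority (≥24).

Emma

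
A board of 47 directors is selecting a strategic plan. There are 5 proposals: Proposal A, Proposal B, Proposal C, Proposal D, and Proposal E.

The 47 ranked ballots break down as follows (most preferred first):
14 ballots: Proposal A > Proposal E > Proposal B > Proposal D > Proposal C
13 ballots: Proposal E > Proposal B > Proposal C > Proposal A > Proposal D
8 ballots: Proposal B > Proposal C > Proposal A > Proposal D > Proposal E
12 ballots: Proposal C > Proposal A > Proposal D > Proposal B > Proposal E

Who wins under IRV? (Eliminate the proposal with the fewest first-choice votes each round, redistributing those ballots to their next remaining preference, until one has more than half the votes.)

Proposal C

Round 1: Proposal A 14, Proposal B 8, Proposal C 12, Proposal D 0, Proposal E 13. Proposal D eliminated.
Round 2: Proposal A 14, Proposal B 8, Proposal C 12, Proposal E 13. Proposal B eliminated.
Round 3: Proposal A 14, Proposal C 20, Proposal E 13. Proposal E eliminated.
Round 4: Proposal A 14, Proposal C 33. Proposal C has a majority (≥24).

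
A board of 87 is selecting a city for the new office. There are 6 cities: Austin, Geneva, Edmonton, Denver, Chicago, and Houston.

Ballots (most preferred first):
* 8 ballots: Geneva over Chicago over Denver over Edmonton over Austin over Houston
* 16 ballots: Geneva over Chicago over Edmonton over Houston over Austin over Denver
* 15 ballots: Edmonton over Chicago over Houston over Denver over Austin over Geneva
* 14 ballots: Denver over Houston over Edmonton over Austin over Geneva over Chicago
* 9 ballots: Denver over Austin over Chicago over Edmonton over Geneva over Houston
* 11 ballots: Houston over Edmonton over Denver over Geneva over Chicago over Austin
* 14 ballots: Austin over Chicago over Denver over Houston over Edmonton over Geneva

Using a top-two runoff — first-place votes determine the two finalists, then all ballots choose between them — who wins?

Round 1 first-place votes: Austin 14, Geneva 24, Edmonton 15, Denver 23, Chicago 0, Houston 11. Geneva and Denver advance.
Runoff: Geneva is ranked above Denver on 24 ballots, Denver above Geneva on 63.

Denver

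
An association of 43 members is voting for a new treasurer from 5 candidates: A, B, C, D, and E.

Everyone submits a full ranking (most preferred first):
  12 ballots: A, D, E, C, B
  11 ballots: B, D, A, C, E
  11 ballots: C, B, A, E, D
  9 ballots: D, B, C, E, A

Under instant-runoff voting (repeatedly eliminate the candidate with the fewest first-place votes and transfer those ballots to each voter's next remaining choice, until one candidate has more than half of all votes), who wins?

Round 1: A 12, B 11, C 11, D 9, E 0. E eliminated.
Round 2: A 12, B 11, C 11, D 9. D eliminated.
Round 3: A 12, B 20, C 11. C eliminated.
Round 4: A 12, B 31. B has a majority (≥22).

B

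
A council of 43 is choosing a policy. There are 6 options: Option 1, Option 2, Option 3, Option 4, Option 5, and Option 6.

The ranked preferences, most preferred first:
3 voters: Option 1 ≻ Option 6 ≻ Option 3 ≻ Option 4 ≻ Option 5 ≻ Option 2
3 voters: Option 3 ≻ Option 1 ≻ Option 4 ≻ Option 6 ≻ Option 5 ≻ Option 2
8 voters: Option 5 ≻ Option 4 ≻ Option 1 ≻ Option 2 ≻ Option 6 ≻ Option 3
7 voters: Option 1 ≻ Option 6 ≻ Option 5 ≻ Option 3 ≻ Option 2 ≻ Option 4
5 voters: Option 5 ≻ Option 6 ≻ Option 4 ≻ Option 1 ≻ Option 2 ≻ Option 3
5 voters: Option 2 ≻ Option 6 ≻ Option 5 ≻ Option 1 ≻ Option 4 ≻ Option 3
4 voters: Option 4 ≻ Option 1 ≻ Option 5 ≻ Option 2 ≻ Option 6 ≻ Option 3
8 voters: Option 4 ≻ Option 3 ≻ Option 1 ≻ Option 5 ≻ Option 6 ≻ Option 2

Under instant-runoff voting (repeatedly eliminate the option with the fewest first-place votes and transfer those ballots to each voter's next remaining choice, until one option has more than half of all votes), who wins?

Round 1: Option 1 10, Option 2 5, Option 3 3, Option 4 12, Option 5 13, Option 6 0. Option 6 eliminated.
Round 2: Option 1 10, Option 2 5, Option 3 3, Option 4 12, Option 5 13. Option 3 eliminated.
Round 3: Option 1 13, Option 2 5, Option 4 12, Option 5 13. Option 2 eliminated.
Round 4: Option 1 13, Option 4 12, Option 5 18. Option 4 eliminated.
Round 5: Option 1 25, Option 5 18. Option 1 has a majority (≥22).

Option 1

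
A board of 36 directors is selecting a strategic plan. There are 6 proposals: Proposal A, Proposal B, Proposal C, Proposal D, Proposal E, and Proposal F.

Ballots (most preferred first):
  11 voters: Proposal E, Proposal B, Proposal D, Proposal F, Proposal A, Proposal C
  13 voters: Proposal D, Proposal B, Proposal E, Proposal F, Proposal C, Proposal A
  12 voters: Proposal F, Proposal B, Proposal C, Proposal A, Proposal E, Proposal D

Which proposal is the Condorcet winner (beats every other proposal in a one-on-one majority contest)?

Proposal B

Proposal B vs Proposal A: 36–0
Proposal B vs Proposal C: 36–0
Proposal B vs Proposal D: 23–13
Proposal B vs Proposal E: 25–11
Proposal B vs Proposal F: 24–12
Proposal B beats every other proposal.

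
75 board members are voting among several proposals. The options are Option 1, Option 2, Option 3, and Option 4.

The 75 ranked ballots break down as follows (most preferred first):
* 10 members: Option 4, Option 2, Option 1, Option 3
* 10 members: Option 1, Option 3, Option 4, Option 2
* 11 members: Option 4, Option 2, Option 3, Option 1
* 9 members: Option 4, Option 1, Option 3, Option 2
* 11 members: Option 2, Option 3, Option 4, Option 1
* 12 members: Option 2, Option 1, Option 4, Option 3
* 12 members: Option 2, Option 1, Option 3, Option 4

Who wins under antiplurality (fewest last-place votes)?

Option 4

Last-place votes: Option 1 22, Option 2 19, Option 3 22, Option 4 12.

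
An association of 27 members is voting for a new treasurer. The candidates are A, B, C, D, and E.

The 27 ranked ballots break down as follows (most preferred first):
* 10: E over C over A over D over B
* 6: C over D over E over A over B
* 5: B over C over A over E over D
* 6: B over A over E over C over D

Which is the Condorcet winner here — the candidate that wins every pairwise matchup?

E

E vs A: 16–11
E vs B: 16–11
E vs C: 16–11
E vs D: 21–6
E beats every other candidate.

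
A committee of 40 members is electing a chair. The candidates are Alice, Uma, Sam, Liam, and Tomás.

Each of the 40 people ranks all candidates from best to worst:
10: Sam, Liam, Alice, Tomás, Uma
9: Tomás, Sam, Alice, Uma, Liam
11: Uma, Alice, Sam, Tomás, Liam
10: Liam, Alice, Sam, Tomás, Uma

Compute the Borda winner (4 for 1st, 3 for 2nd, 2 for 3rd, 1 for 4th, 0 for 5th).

Alice: 10×2 + 9×2 + 11×3 + 10×3 = 101
Uma: 10×0 + 9×1 + 11×4 + 10×0 = 53
Sam: 10×4 + 9×3 + 11×2 + 10×2 = 109
Liam: 10×3 + 9×0 + 11×0 + 10×4 = 70
Tomás: 10×1 + 9×4 + 11×1 + 10×1 = 67

Sam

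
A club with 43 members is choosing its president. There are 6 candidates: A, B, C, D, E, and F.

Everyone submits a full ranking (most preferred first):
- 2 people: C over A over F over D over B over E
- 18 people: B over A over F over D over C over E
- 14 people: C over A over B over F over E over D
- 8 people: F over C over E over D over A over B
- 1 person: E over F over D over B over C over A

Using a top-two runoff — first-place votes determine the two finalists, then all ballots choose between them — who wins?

C

Round 1 first-place votes: A 0, B 18, C 16, D 0, E 1, F 8. B and C advance.
Runoff: B is ranked above C on 19 ballots, C above B on 24.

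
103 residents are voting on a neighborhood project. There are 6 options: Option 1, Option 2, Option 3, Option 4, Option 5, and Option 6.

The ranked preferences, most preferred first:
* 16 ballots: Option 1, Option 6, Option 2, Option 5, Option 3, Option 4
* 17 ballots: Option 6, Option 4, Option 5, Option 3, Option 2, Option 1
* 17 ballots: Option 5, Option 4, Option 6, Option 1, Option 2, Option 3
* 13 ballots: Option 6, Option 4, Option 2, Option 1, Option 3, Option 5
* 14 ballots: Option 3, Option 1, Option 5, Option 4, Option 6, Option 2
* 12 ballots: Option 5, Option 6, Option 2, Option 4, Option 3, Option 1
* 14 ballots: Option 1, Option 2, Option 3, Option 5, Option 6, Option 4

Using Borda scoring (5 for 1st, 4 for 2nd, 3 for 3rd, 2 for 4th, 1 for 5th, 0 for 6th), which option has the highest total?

Option 1: 16×5 + 17×0 + 17×2 + 13×2 + 14×4 + 12×0 + 14×5 = 266
Option 2: 16×3 + 17×1 + 17×1 + 13×3 + 14×0 + 12×3 + 14×4 = 213
Option 3: 16×1 + 17×2 + 17×0 + 13×1 + 14×5 + 12×1 + 14×3 = 187
Option 4: 16×0 + 17×4 + 17×4 + 13×4 + 14×2 + 12×2 + 14×0 = 240
Option 5: 16×2 + 17×3 + 17×5 + 13×0 + 14×3 + 12×5 + 14×2 = 298
Option 6: 16×4 + 17×5 + 17×3 + 13×5 + 14×1 + 12×4 + 14×1 = 341

Option 6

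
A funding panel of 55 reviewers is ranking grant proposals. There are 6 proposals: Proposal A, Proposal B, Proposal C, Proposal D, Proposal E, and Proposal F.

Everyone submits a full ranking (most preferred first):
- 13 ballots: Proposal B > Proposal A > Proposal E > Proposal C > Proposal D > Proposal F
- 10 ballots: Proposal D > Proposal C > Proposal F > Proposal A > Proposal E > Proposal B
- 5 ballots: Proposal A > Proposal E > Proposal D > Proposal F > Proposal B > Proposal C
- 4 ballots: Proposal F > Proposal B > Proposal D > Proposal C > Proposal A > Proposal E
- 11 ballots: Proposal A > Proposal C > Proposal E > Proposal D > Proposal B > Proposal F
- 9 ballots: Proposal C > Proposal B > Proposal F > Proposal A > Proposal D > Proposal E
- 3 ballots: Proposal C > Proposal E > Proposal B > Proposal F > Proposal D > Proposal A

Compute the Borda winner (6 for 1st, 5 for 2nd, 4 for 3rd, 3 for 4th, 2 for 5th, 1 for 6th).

Proposal C

Proposal A: 13×5 + 10×3 + 5×6 + 4×2 + 11×6 + 9×3 + 3×1 = 229
Proposal B: 13×6 + 10×1 + 5×2 + 4×5 + 11×2 + 9×5 + 3×4 = 197
Proposal C: 13×3 + 10×5 + 5×1 + 4×3 + 11×5 + 9×6 + 3×6 = 233
Proposal D: 13×2 + 10×6 + 5×4 + 4×4 + 11×3 + 9×2 + 3×2 = 179
Proposal E: 13×4 + 10×2 + 5×5 + 4×1 + 11×4 + 9×1 + 3×5 = 169
Proposal F: 13×1 + 10×4 + 5×3 + 4×6 + 11×1 + 9×4 + 3×3 = 148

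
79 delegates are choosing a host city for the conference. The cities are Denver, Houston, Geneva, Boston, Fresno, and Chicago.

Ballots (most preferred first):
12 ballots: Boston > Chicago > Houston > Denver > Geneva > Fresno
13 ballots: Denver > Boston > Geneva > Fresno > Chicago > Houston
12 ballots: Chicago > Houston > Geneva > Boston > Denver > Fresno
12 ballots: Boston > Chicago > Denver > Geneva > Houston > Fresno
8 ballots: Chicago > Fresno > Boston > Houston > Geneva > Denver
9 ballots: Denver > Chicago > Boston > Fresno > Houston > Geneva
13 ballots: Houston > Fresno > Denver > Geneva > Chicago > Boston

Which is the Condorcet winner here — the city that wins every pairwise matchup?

Chicago

Chicago vs Denver: 44–35
Chicago vs Houston: 66–13
Chicago vs Geneva: 53–26
Chicago vs Boston: 42–37
Chicago vs Fresno: 53–26
Chicago beats every other city.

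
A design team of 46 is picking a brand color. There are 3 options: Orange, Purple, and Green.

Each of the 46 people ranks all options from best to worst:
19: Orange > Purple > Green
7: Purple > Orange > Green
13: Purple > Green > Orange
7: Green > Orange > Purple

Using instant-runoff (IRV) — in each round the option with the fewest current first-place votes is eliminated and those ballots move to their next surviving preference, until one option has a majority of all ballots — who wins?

Round 1: Orange 19, Purple 20, Green 7. Green eliminated.
Round 2: Orange 26, Purple 20. Orange has a majority (≥24).

Orange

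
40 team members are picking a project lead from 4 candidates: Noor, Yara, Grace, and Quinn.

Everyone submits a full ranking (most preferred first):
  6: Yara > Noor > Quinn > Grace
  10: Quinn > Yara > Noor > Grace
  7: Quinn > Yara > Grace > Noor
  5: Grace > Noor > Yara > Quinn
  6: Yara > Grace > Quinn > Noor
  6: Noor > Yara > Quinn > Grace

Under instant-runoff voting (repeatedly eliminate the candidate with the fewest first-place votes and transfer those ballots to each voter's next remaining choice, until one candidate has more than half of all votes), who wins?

Round 1: Noor 6, Yara 12, Grace 5, Quinn 17. Grace eliminated.
Round 2: Noor 11, Yara 12, Quinn 17. Noor eliminated.
Round 3: Yara 23, Quinn 17. Yara has a majority (≥21).

Yara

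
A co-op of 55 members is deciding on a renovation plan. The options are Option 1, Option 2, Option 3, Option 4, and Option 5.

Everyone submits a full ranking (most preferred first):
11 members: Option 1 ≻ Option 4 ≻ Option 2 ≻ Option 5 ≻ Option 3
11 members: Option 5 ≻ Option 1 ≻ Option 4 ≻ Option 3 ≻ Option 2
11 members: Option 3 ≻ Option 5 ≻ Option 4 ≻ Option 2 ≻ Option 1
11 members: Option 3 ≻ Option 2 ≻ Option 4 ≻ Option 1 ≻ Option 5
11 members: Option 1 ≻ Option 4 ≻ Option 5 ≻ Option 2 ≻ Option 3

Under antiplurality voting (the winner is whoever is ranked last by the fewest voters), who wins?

Last-place votes: Option 1 11, Option 2 11, Option 3 22, Option 4 0, Option 5 11.

Option 4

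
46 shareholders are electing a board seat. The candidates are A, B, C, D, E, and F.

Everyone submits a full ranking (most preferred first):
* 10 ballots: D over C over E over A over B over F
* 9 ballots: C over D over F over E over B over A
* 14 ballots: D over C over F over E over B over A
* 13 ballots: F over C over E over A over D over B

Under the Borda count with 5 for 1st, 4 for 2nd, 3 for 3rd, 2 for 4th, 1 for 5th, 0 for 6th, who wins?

C

A: 10×2 + 9×0 + 14×0 + 13×2 = 46
B: 10×1 + 9×1 + 14×1 + 13×0 = 33
C: 10×4 + 9×5 + 14×4 + 13×4 = 193
D: 10×5 + 9×4 + 14×5 + 13×1 = 169
E: 10×3 + 9×2 + 14×2 + 13×3 = 115
F: 10×0 + 9×3 + 14×3 + 13×5 = 134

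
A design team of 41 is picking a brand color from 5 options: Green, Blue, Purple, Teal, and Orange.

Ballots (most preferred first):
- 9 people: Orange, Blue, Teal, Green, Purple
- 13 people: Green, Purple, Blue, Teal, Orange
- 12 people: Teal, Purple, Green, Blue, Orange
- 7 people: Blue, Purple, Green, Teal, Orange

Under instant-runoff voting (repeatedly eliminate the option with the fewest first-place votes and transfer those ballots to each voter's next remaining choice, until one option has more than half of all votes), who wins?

Teal

Round 1: Green 13, Blue 7, Purple 0, Teal 12, Orange 9. Purple eliminated.
Round 2: Green 13, Blue 7, Teal 12, Orange 9. Blue eliminated.
Round 3: Green 20, Teal 12, Orange 9. Orange eliminated.
Round 4: Green 20, Teal 21. Teal has a majority (≥21).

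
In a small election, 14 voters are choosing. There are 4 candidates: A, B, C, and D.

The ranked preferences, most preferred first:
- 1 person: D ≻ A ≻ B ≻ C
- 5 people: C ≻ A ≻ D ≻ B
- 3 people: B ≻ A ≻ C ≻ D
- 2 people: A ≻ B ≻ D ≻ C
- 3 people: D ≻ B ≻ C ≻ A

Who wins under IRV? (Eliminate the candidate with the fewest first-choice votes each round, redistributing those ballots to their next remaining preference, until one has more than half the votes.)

Round 1: A 2, B 3, C 5, D 4. A eliminated.
Round 2: B 5, C 5, D 4. D eliminated.
Round 3: B 9, C 5. B has a majority (≥8).

B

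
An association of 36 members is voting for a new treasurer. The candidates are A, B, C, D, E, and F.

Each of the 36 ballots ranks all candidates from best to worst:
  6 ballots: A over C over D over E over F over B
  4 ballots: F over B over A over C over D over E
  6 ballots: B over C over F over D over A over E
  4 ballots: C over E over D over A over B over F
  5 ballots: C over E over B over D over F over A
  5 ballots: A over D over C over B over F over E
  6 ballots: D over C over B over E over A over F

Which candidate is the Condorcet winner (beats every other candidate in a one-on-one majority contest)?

C

C vs A: 21–15
C vs B: 26–10
C vs D: 25–11
C vs E: 36–0
C vs F: 32–4
C beats every other candidate.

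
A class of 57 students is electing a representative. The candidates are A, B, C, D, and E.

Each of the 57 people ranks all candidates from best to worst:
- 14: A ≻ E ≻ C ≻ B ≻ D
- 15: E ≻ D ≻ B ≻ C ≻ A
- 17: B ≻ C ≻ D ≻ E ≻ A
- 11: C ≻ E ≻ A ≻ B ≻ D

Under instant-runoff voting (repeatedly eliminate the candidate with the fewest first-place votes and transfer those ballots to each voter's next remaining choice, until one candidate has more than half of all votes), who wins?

Round 1: A 14, B 17, C 11, D 0, E 15. D eliminated.
Round 2: A 14, B 17, C 11, E 15. C eliminated.
Round 3: A 14, B 17, E 26. A eliminated.
Round 4: B 17, E 40. E has a majority (≥29).

E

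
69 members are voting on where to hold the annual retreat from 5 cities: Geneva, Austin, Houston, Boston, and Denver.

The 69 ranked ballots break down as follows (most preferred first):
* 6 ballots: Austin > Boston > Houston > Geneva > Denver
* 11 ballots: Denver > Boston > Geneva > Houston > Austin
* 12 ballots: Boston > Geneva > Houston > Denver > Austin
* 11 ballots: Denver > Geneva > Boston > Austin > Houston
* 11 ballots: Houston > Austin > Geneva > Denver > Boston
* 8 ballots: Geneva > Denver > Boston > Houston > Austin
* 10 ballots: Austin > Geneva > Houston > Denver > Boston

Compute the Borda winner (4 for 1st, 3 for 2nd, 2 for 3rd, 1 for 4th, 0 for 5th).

Geneva

Geneva: 6×1 + 11×2 + 12×3 + 11×3 + 11×2 + 8×4 + 10×3 = 181
Austin: 6×4 + 11×0 + 12×0 + 11×1 + 11×3 + 8×0 + 10×4 = 108
Houston: 6×2 + 11×1 + 12×2 + 11×0 + 11×4 + 8×1 + 10×2 = 119
Boston: 6×3 + 11×3 + 12×4 + 11×2 + 11×0 + 8×2 + 10×0 = 137
Denver: 6×0 + 11×4 + 12×1 + 11×4 + 11×1 + 8×3 + 10×1 = 145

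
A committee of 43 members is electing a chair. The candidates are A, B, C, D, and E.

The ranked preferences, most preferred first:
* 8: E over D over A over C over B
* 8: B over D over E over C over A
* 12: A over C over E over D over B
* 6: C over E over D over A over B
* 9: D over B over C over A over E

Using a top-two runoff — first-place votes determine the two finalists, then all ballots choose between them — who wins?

D

Round 1 first-place votes: A 12, B 8, C 6, D 9, E 8. A and D advance.
Runoff: A is ranked above D on 12 ballots, D above A on 31.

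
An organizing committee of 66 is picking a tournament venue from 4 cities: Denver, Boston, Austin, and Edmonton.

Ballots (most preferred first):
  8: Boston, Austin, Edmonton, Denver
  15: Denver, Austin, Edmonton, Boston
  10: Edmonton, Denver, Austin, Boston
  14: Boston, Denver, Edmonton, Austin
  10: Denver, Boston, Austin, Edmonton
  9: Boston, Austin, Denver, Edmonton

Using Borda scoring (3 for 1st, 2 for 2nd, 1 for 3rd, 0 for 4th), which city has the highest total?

Denver: 8×0 + 15×3 + 10×2 + 14×2 + 10×3 + 9×1 = 132
Boston: 8×3 + 15×0 + 10×0 + 14×3 + 10×2 + 9×3 = 113
Austin: 8×2 + 15×2 + 10×1 + 14×0 + 10×1 + 9×2 = 84
Edmonton: 8×1 + 15×1 + 10×3 + 14×1 + 10×0 + 9×0 = 67

Denver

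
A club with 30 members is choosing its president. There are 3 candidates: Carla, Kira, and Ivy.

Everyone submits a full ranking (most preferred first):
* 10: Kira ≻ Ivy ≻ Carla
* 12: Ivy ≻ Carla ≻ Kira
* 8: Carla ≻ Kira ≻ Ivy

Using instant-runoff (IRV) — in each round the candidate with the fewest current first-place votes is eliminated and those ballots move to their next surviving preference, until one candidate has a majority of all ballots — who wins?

Kira

Round 1: Carla 8, Kira 10, Ivy 12. Carla eliminated.
Round 2: Kira 18, Ivy 12. Kira has a majority (≥16).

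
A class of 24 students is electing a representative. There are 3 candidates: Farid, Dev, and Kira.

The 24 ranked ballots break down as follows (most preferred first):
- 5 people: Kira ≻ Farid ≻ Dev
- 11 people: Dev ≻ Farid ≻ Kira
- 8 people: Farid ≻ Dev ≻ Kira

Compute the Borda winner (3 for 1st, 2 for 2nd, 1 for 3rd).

Farid

Farid: 5×2 + 11×2 + 8×3 = 56
Dev: 5×1 + 11×3 + 8×2 = 54
Kira: 5×3 + 11×1 + 8×1 = 34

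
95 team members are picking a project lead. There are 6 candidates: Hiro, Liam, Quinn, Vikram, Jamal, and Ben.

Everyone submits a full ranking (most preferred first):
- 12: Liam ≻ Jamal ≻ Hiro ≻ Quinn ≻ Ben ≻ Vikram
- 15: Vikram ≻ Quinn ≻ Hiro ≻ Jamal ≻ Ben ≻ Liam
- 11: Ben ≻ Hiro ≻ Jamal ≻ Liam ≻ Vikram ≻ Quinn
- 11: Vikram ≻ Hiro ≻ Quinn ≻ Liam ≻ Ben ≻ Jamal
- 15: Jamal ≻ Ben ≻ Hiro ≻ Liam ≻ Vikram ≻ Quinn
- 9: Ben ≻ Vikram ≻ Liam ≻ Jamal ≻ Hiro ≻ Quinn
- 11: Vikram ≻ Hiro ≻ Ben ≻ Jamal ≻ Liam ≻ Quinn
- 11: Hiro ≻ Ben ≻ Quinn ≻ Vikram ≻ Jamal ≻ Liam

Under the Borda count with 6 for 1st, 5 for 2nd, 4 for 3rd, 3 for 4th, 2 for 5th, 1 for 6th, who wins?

Hiro

Hiro: 12×4 + 15×4 + 11×5 + 11×5 + 15×4 + 9×2 + 11×5 + 11×6 = 417
Liam: 12×6 + 15×1 + 11×3 + 11×3 + 15×3 + 9×4 + 11×2 + 11×1 = 267
Quinn: 12×3 + 15×5 + 11×1 + 11×4 + 15×1 + 9×1 + 11×1 + 11×4 = 245
Vikram: 12×1 + 15×6 + 11×2 + 11×6 + 15×2 + 9×5 + 11×6 + 11×3 = 364
Jamal: 12×5 + 15×3 + 11×4 + 11×1 + 15×6 + 9×3 + 11×3 + 11×2 = 332
Ben: 12×2 + 15×2 + 11×6 + 11×2 + 15×5 + 9×6 + 11×4 + 11×5 = 370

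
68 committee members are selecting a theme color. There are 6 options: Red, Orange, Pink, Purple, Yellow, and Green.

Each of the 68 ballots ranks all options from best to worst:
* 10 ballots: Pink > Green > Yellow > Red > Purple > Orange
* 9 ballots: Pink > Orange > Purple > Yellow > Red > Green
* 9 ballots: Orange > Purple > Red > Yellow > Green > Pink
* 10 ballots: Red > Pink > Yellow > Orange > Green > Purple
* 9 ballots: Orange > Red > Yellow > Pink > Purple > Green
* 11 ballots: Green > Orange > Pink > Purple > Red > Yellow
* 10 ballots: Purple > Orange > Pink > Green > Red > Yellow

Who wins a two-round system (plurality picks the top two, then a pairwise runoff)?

Round 1 first-place votes: Red 10, Orange 18, Pink 19, Purple 10, Yellow 0, Green 11. Pink and Orange advance.
Runoff: Pink is ranked above Orange on 29 ballots, Orange above Pink on 39.

Orange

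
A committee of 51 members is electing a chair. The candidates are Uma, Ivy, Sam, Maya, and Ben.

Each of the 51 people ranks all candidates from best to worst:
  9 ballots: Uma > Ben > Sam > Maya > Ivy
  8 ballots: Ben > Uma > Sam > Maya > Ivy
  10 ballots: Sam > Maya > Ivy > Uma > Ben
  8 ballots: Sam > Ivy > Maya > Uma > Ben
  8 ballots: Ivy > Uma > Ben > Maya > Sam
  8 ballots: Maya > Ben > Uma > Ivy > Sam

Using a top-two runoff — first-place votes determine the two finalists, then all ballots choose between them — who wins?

Round 1 first-place votes: Uma 9, Ivy 8, Sam 18, Maya 8, Ben 8. Sam and Uma advance.
Runoff: Sam is ranked above Uma on 18 ballots, Uma above Sam on 33.

Uma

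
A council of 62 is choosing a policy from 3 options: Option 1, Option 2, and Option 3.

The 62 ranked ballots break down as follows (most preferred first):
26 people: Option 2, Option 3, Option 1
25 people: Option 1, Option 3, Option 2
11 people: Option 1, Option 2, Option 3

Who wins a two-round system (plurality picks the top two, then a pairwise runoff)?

Round 1 first-place votes: Option 1 36, Option 2 26, Option 3 0. Option 1 and Option 2 advance.
Runoff: Option 1 is ranked above Option 2 on 36 ballots, Option 2 above Option 1 on 26.

Option 1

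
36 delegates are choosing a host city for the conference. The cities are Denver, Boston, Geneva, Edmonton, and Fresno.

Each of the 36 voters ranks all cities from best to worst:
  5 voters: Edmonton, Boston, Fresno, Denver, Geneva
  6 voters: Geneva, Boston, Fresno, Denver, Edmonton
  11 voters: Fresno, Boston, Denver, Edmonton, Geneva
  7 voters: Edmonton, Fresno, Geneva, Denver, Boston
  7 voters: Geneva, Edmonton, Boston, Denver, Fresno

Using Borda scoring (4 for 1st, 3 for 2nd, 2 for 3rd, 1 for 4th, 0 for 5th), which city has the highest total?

Denver: 5×1 + 6×1 + 11×2 + 7×1 + 7×1 = 47
Boston: 5×3 + 6×3 + 11×3 + 7×0 + 7×2 = 80
Geneva: 5×0 + 6×4 + 11×0 + 7×2 + 7×4 = 66
Edmonton: 5×4 + 6×0 + 11×1 + 7×4 + 7×3 = 80
Fresno: 5×2 + 6×2 + 11×4 + 7×3 + 7×0 = 87

Fresno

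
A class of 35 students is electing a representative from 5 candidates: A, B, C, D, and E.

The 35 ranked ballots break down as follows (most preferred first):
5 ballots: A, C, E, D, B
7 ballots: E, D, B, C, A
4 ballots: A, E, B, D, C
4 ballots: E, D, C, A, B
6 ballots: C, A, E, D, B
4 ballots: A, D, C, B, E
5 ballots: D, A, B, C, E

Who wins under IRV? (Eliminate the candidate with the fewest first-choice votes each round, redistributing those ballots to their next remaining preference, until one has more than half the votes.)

Round 1: A 13, B 0, C 6, D 5, E 11. B eliminated.
Round 2: A 13, C 6, D 5, E 11. D eliminated.
Round 3: A 18, C 6, E 11. A has a majority (≥18).

A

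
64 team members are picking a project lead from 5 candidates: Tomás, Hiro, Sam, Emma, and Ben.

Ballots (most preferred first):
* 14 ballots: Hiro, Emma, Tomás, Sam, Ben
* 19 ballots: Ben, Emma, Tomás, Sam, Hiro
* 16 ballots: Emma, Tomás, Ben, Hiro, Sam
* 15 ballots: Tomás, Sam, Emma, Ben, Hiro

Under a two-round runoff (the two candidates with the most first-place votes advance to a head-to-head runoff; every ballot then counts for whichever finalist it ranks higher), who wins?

Emma

Round 1 first-place votes: Tomás 15, Hiro 14, Sam 0, Emma 16, Ben 19. Ben and Emma advance.
Runoff: Ben is ranked above Emma on 19 ballots, Emma above Ben on 45.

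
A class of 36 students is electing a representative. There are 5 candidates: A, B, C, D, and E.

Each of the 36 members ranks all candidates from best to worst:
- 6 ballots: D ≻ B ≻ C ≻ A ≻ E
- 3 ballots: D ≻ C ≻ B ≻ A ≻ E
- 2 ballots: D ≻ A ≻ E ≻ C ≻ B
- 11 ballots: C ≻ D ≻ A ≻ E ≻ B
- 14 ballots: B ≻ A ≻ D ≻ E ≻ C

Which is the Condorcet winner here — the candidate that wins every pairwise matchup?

D

D vs A: 22–14
D vs B: 22–14
D vs C: 25–11
D vs E: 36–0
D beats every other candidate.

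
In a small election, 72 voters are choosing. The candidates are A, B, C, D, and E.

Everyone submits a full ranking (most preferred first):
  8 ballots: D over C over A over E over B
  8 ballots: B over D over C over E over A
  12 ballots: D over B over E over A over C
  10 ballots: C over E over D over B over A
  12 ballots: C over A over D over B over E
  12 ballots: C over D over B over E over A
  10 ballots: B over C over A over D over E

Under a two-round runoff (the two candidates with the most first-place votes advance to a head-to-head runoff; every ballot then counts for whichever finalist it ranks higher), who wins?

C

Round 1 first-place votes: A 0, B 18, C 34, D 20, E 0. C and D advance.
Runoff: C is ranked above D on 44 ballots, D above C on 28.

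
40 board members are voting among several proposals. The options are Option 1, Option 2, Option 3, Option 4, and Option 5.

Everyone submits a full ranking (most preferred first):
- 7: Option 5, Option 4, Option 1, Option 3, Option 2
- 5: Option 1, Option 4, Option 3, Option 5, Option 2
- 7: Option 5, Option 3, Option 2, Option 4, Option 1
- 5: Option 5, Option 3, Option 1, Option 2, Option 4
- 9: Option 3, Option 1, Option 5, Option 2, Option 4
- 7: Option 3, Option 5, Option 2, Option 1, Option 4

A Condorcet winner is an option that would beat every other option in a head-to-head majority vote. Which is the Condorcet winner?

Option 3 vs Option 1: 28–12
Option 3 vs Option 2: 40–0
Option 3 vs Option 4: 28–12
Option 3 vs Option 5: 21–19
Option 3 beats every other option.

Option 3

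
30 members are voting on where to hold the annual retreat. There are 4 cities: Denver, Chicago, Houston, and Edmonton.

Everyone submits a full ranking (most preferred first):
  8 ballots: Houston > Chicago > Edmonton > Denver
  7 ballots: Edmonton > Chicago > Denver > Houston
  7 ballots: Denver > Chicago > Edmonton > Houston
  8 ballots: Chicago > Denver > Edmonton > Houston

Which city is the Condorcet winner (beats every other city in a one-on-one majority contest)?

Chicago vs Denver: 23–7
Chicago vs Houston: 22–8
Chicago vs Edmonton: 23–7
Chicago beats every other city.

Chicago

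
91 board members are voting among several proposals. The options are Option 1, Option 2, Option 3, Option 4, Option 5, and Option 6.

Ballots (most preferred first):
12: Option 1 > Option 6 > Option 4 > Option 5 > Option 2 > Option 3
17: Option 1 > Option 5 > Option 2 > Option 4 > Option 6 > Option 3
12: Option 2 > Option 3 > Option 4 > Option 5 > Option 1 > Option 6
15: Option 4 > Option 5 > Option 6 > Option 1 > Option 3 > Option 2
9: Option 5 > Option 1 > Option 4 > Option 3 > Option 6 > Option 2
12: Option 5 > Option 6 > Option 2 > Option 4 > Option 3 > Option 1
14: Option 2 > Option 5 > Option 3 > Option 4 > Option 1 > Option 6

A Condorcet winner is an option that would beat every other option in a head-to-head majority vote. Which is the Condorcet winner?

Option 5

Option 5 vs Option 1: 62–29
Option 5 vs Option 2: 65–26
Option 5 vs Option 3: 79–12
Option 5 vs Option 4: 52–39
Option 5 vs Option 6: 79–12
Option 5 beats every other option.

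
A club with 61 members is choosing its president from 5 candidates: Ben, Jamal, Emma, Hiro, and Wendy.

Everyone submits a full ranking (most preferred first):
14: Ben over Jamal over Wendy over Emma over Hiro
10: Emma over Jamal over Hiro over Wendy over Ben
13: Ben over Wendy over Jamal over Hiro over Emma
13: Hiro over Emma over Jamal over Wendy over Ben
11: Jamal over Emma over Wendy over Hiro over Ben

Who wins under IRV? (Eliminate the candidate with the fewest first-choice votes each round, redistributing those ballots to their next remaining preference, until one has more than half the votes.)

Round 1: Ben 27, Jamal 11, Emma 10, Hiro 13, Wendy 0. Wendy eliminated.
Round 2: Ben 27, Jamal 11, Emma 10, Hiro 13. Emma eliminated.
Round 3: Ben 27, Jamal 21, Hiro 13. Hiro eliminated.
Round 4: Ben 27, Jamal 34. Jamal has a majority (≥31).

Jamal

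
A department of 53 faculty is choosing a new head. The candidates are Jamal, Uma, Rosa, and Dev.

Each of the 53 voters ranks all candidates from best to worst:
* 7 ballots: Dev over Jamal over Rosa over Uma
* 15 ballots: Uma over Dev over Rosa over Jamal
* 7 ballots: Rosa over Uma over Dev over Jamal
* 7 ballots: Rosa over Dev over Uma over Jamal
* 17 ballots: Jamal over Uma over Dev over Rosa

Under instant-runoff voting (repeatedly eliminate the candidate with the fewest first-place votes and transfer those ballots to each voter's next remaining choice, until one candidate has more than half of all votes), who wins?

Uma

Round 1: Jamal 17, Uma 15, Rosa 14, Dev 7. Dev eliminated.
Round 2: Jamal 24, Uma 15, Rosa 14. Rosa eliminated.
Round 3: Jamal 24, Uma 29. Uma has a majority (≥27).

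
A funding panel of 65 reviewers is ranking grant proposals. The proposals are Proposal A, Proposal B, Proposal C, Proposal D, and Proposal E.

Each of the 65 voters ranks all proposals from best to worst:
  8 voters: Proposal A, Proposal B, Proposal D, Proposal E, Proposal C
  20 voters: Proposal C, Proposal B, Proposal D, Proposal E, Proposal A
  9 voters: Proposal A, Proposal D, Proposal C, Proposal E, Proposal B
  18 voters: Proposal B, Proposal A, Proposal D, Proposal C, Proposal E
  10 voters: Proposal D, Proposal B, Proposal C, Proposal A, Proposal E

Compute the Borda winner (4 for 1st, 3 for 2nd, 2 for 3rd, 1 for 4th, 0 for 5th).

Proposal B

Proposal A: 8×4 + 20×0 + 9×4 + 18×3 + 10×1 = 132
Proposal B: 8×3 + 20×3 + 9×0 + 18×4 + 10×3 = 186
Proposal C: 8×0 + 20×4 + 9×2 + 18×1 + 10×2 = 136
Proposal D: 8×2 + 20×2 + 9×3 + 18×2 + 10×4 = 159
Proposal E: 8×1 + 20×1 + 9×1 + 18×0 + 10×0 = 37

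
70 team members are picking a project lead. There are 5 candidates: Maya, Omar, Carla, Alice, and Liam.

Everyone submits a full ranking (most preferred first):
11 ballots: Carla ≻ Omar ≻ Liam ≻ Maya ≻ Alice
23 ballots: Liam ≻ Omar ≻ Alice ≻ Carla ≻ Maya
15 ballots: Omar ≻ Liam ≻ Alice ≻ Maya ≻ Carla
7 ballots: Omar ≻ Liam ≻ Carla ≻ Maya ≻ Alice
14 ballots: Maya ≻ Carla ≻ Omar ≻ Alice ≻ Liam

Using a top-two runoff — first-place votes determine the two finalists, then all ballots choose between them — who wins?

Omar

Round 1 first-place votes: Maya 14, Omar 22, Carla 11, Alice 0, Liam 23. Liam and Omar advance.
Runoff: Liam is ranked above Omar on 23 ballots, Omar above Liam on 47.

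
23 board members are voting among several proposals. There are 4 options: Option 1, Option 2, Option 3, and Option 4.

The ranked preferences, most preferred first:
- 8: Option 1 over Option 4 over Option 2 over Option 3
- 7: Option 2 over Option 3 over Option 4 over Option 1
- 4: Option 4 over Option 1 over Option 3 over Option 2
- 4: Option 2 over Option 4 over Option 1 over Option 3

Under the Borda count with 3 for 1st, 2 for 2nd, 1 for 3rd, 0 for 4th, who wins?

Option 4

Option 1: 8×3 + 7×0 + 4×2 + 4×1 = 36
Option 2: 8×1 + 7×3 + 4×0 + 4×3 = 41
Option 3: 8×0 + 7×2 + 4×1 + 4×0 = 18
Option 4: 8×2 + 7×1 + 4×3 + 4×2 = 43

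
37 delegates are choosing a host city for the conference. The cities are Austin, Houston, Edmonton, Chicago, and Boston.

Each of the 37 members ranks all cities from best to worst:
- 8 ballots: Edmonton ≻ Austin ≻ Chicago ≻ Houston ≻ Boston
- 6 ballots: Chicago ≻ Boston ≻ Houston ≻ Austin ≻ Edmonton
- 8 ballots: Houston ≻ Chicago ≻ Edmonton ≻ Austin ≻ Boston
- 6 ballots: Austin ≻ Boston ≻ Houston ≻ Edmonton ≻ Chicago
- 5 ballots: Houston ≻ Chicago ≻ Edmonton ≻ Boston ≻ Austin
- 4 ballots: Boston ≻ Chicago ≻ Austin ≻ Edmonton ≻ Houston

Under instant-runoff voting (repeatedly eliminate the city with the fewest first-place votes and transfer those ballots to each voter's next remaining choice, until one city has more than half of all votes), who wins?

Houston

Round 1: Austin 6, Houston 13, Edmonton 8, Chicago 6, Boston 4. Boston eliminated.
Round 2: Austin 6, Houston 13, Edmonton 8, Chicago 10. Austin eliminated.
Round 3: Houston 19, Edmonton 8, Chicago 10. Houston has a majority (≥19).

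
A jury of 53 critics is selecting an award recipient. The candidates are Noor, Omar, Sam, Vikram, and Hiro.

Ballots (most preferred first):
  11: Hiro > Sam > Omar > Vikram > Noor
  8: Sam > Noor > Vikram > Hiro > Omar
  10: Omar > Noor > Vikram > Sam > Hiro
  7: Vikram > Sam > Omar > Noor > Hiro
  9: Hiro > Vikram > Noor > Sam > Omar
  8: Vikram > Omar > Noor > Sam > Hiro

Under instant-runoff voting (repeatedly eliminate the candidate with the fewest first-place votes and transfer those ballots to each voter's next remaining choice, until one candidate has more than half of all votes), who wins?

Round 1: Noor 0, Omar 10, Sam 8, Vikram 15, Hiro 20. Noor eliminated.
Round 2: Omar 10, Sam 8, Vikram 15, Hiro 20. Sam eliminated.
Round 3: Omar 10, Vikram 23, Hiro 20. Omar eliminated.
Round 4: Vikram 33, Hiro 20. Vikram has a majority (≥27).

Vikram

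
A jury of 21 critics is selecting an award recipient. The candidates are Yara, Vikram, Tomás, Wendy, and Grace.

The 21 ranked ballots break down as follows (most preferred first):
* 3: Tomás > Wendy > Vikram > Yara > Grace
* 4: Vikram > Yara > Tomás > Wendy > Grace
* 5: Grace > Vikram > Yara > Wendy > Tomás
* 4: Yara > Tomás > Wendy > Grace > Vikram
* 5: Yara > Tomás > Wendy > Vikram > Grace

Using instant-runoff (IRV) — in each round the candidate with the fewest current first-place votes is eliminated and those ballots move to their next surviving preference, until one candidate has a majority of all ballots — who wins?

Vikram

Round 1: Yara 9, Vikram 4, Tomás 3, Wendy 0, Grace 5. Wendy eliminated.
Round 2: Yara 9, Vikram 4, Tomás 3, Grace 5. Tomás eliminated.
Round 3: Yara 9, Vikram 7, Grace 5. Grace eliminated.
Round 4: Yara 9, Vikram 12. Vikram has a majority (≥11).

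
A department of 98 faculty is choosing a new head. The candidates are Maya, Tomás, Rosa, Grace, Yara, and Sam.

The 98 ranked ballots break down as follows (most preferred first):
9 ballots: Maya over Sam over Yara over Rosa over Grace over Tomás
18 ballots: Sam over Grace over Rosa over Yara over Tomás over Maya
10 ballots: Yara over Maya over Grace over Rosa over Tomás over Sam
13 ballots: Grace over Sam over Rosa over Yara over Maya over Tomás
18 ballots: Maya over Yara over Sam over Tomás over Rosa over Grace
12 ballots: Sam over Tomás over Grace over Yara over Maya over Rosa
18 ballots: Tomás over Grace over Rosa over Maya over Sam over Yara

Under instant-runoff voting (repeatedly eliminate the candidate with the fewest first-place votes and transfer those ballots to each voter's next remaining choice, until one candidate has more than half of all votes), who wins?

Maya

Round 1: Maya 27, Tomás 18, Rosa 0, Grace 13, Yara 10, Sam 30. Rosa eliminated.
Round 2: Maya 27, Tomás 18, Grace 13, Yara 10, Sam 30. Yara eliminated.
Round 3: Maya 37, Tomás 18, Grace 13, Sam 30. Grace eliminated.
Round 4: Maya 37, Tomás 18, Sam 43. Tomás eliminated.
Round 5: Maya 55, Sam 43. Maya has a majority (≥50).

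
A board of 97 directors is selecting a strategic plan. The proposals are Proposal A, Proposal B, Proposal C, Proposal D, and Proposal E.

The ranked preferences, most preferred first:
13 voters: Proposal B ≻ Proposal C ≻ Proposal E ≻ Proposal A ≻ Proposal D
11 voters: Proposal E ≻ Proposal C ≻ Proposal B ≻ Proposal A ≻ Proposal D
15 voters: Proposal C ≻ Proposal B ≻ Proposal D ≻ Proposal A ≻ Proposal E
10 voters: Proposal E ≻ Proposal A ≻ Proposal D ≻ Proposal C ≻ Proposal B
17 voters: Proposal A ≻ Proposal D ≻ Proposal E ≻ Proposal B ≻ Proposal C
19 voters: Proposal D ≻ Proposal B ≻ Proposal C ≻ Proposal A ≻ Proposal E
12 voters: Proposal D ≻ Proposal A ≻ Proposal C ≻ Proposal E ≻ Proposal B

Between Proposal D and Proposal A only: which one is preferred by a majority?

Proposal D is ranked above Proposal A on 46 ballots; Proposal A above Proposal D on 51.

Proposal A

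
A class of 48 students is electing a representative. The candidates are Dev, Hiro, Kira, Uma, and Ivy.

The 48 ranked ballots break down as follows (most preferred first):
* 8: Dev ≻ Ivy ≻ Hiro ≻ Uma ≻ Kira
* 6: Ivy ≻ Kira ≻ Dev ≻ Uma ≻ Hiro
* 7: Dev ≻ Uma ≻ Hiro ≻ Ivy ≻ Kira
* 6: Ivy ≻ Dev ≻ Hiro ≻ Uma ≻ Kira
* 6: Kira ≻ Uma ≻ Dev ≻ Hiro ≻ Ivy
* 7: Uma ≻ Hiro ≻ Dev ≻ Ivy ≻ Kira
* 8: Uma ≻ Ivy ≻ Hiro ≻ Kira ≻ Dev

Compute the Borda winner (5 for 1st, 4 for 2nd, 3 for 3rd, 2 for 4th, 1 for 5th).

Uma

Dev: 8×5 + 6×3 + 7×5 + 6×4 + 6×3 + 7×3 + 8×1 = 164
Hiro: 8×3 + 6×1 + 7×3 + 6×3 + 6×2 + 7×4 + 8×3 = 133
Kira: 8×1 + 6×4 + 7×1 + 6×1 + 6×5 + 7×1 + 8×2 = 98
Uma: 8×2 + 6×2 + 7×4 + 6×2 + 6×4 + 7×5 + 8×5 = 167
Ivy: 8×4 + 6×5 + 7×2 + 6×5 + 6×1 + 7×2 + 8×4 = 158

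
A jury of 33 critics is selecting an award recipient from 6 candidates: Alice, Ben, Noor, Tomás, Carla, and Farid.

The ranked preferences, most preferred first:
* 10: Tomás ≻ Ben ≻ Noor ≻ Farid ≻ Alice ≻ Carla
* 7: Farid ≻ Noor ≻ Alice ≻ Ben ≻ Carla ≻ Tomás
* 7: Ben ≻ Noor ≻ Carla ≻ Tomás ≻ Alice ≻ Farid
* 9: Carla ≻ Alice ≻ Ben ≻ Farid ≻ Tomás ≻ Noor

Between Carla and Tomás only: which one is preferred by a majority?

Carla is ranked above Tomás on 23 ballots; Tomás above Carla on 10.

Carla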